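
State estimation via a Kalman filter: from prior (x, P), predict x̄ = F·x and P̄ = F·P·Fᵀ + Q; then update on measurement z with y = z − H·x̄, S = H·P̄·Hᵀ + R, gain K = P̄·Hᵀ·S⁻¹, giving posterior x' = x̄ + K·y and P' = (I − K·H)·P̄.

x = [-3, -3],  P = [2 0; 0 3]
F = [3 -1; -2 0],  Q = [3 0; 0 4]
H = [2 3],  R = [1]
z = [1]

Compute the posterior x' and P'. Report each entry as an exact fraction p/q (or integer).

x' = [-426/61, 306/61]
P' = [1320/61 -876/61; -876/61 588/61]

x̄ = F·x = [-6, 6]
P̄ = F·P·Fᵀ + Q = [24 -12; -12 12]
y = z − H·x̄ = [-5]
S = H·P̄·Hᵀ + R = [61]
K = P̄·Hᵀ·S⁻¹ = [12/61; 12/61]
x' = x̄ + K·y = [-426/61, 306/61]
P' = (I − K·H)·P̄ = [1320/61 -876/61; -876/61 588/61]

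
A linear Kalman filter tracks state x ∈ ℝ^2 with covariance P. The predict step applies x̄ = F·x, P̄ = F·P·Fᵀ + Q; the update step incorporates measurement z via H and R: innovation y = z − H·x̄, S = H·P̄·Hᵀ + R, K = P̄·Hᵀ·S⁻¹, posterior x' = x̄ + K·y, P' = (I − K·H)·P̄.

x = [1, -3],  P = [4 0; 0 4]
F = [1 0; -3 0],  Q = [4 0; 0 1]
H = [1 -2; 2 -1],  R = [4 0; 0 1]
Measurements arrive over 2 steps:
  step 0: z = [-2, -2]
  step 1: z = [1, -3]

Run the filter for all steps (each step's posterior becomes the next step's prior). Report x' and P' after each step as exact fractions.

step 0: x̄ = F·x = [1, -3]
step 0: P̄ = F·P·Fᵀ + Q = [8 -12; -12 37]
step 0: y = z − H·x̄ = [-9, -7]
step 0: S = H·P̄·Hᵀ + R = [208 150; 150 118]
step 0: K = P̄·Hᵀ·S⁻¹ = [-106/511 256/511; -499/1022 53/511]
step 0: x' = x̄ + K·y = [-327/511, 683/1022]
step 0: P' = (I − K·H)·P̄ = [312/511 368/511; 368/511 683/511]
step 1: x̄ = F·x = [-327/511, 981/511]
step 1: P̄ = F·P·Fᵀ + Q = [2356/511 -936/511; -936/511 3319/511]
step 1: y = z − H·x̄ = [400/73, 102/511]
step 1: S = H·P̄·Hᵀ + R = [3060/73 2290/73; 2290/73 16998/511]
step 1: K = P̄·Hᵀ·S⁻¹ = [-9134/52415 5206/10483; -44551/104830 1000/10483]
step 1: x' = x̄ + K·y = [-15679/10483, -4087/10483]
step 1: P' = (I − K·H)·P̄ = [29532/52415 33034/52415; 33034/52415 61068/52415]

step 0: x' = [-327/511, 683/1022], P' = [312/511 368/511; 368/511 683/511]
step 1: x' = [-15679/10483, -4087/10483], P' = [29532/52415 33034/52415; 33034/52415 61068/52415]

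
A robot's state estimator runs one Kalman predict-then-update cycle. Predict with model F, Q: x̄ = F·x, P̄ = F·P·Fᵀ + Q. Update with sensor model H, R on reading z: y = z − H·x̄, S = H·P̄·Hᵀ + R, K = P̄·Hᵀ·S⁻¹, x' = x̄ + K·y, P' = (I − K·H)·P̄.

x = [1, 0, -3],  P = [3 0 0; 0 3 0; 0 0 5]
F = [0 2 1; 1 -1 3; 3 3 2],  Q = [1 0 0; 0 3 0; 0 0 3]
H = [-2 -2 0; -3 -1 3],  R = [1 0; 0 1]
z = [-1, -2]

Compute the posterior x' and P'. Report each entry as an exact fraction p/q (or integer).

x' = [-1707/9748, 6229/9748, -5963/9748]
P' = [915039/97480 -908109/97480 613783/97480; -908109/97480 925479/97480 -601053/97480; 613783/97480 -601053/97480 425191/97480]

x̄ = F·x = [-3, -8, -3]
P̄ = F·P·Fᵀ + Q = [18 9 28; 9 54 30; 28 30 77]
y = z − H·x̄ = [-23, -10]
S = H·P̄·Hᵀ + R = [361 -60; -60 280]
K = P̄·Hᵀ·S⁻¹ = [-693/4874 4341/97480; -1737/4874 -4311/97480; -1273/4874 35277/97480]
x' = x̄ + K·y = [-1707/9748, 6229/9748, -5963/9748]
P' = (I − K·H)·P̄ = [915039/97480 -908109/97480 613783/97480; -908109/97480 925479/97480 -601053/97480; 613783/97480 -601053/97480 425191/97480]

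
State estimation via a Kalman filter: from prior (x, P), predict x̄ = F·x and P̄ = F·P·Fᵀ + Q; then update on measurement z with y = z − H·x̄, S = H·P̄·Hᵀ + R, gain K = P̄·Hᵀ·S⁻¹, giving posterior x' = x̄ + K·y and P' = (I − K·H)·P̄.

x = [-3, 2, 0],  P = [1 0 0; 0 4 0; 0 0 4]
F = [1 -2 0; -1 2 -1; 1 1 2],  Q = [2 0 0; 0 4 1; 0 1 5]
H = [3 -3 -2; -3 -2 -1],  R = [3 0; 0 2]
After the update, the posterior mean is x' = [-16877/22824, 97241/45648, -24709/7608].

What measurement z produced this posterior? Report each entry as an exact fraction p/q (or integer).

x̄ = F·x = [-7, 7, -1]
P̄ = F·P·Fᵀ + Q = [19 -17 -7; -17 25 0; -7 0 26]
S = H·P̄·Hᵀ + R = [893 -41; -41 53]
K = P̄·Hᵀ·S⁻¹ = [2905/22824 -4643/22824; -6637/45648 -4273/45648; -679/7608 -1243/7608]
x' − x̄ = [142891/22824, -222295/45648, -17101/7608] = K·y
y = (KᵀK)⁻¹·Kᵀ·(x' − x̄) = [38, -7]
z = y + H·x̄ = [38, -7] + [-40, 8] = [-2, 1]

z = [-2, 1]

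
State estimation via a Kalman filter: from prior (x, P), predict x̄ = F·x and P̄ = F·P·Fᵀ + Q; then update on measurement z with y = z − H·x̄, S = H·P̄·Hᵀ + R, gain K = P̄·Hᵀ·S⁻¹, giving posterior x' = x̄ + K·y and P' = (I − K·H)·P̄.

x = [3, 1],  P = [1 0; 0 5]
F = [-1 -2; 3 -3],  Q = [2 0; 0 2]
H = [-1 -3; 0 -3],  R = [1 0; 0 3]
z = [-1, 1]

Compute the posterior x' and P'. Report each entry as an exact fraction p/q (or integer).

x' = [-899/845, 79/169]
P' = [6731/2535 -110/169; -110/169 41/169]

x̄ = F·x = [-5, 6]
P̄ = F·P·Fᵀ + Q = [23 27; 27 56]
y = z − H·x̄ = [12, 19]
S = H·P̄·Hᵀ + R = [690 585; 585 507]
K = P̄·Hᵀ·S⁻¹ = [-137/195 110/169; -1/13 -41/169]
x' = x̄ + K·y = [-899/845, 79/169]
P' = (I − K·H)·P̄ = [6731/2535 -110/169; -110/169 41/169]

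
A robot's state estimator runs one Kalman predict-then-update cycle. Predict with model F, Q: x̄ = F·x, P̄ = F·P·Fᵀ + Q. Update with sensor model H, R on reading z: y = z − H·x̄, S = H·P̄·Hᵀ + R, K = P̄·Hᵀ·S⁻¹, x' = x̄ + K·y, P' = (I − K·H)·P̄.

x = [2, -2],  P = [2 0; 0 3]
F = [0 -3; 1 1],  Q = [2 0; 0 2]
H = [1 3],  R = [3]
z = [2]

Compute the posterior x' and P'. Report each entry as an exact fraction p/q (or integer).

x' = [238/41, -48/41]
P' = [1185/41 -393/41; -393/41 143/41]

x̄ = F·x = [6, 0]
P̄ = F·P·Fᵀ + Q = [29 -9; -9 7]
y = z − H·x̄ = [-4]
S = H·P̄·Hᵀ + R = [41]
K = P̄·Hᵀ·S⁻¹ = [2/41; 12/41]
x' = x̄ + K·y = [238/41, -48/41]
P' = (I − K·H)·P̄ = [1185/41 -393/41; -393/41 143/41]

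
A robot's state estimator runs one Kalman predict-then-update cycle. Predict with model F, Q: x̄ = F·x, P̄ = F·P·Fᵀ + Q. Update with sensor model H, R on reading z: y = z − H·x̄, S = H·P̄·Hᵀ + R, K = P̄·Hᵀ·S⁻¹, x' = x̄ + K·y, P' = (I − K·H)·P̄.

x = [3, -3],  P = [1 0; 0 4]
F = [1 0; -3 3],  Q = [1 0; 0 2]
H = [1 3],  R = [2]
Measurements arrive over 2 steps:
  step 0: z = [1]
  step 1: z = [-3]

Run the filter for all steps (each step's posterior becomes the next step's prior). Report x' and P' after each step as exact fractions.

step 0: x' = [863/409, -186/409], P' = [769/409 -261/409; -261/409 179/409]
step 1: x' = [1271/1616, -71799/54944], P' = [575/404 -423/808; -423/808 11303/27472]

step 0: x̄ = F·x = [3, -18]
step 0: P̄ = F·P·Fᵀ + Q = [2 -3; -3 47]
step 0: y = z − H·x̄ = [52]
step 0: S = H·P̄·Hᵀ + R = [409]
step 0: K = P̄·Hᵀ·S⁻¹ = [-7/409; 138/409]
step 0: x' = x̄ + K·y = [863/409, -186/409]
step 0: P' = (I − K·H)·P̄ = [769/409 -261/409; -261/409 179/409]
step 1: x̄ = F·x = [863/409, -3147/409]
step 1: P̄ = F·P·Fᵀ + Q = [1178/409 -3090/409; -3090/409 14048/409]
step 1: y = z − H·x̄ = [7351/409]
step 1: S = H·P̄·Hᵀ + R = [109888/409]
step 1: K = P̄·Hᵀ·S⁻¹ = [-119/1616; 19527/54944]
step 1: x' = x̄ + K·y = [1271/1616, -71799/54944]
step 1: P' = (I − K·H)·P̄ = [575/404 -423/808; -423/808 11303/27472]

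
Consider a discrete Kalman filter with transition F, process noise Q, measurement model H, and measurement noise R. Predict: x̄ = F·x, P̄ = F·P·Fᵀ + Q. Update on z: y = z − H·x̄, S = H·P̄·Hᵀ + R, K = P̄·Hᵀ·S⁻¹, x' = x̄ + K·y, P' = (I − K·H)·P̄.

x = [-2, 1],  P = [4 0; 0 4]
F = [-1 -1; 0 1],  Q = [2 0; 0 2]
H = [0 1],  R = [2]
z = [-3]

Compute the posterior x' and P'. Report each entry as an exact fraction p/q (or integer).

x̄ = F·x = [1, 1]
P̄ = F·P·Fᵀ + Q = [10 -4; -4 6]
y = z − H·x̄ = [-4]
S = H·P̄·Hᵀ + R = [8]
K = P̄·Hᵀ·S⁻¹ = [-1/2; 3/4]
x' = x̄ + K·y = [3, -2]
P' = (I − K·H)·P̄ = [8 -1; -1 3/2]

x' = [3, -2]
P' = [8 -1; -1 3/2]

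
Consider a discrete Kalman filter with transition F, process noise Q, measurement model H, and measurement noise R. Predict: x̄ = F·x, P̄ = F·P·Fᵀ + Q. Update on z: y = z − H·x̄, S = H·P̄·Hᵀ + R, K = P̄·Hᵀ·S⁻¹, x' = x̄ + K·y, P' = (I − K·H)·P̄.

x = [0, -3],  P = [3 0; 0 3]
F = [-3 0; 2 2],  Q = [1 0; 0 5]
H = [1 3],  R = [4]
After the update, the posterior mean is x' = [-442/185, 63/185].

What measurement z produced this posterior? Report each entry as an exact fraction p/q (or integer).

x̄ = F·x = [0, -6]
P̄ = F·P·Fᵀ + Q = [28 -18; -18 29]
S = H·P̄·Hᵀ + R = [185]
K = P̄·Hᵀ·S⁻¹ = [-26/185; 69/185]
x' − x̄ = [-442/185, 1173/185] = K·y
y = (KᵀK)⁻¹·Kᵀ·(x' − x̄) = [17]
z = y + H·x̄ = [17] + [-18] = [-1]

z = [-1]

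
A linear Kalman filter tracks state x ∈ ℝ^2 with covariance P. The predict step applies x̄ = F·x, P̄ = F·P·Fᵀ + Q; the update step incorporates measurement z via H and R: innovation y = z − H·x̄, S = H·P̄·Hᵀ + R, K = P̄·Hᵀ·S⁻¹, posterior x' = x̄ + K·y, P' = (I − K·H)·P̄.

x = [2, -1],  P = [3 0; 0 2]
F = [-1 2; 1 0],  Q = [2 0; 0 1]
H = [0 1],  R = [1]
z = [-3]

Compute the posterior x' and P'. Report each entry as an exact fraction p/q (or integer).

x' = [-1, -2]
P' = [56/5 -3/5; -3/5 4/5]

x̄ = F·x = [-4, 2]
P̄ = F·P·Fᵀ + Q = [13 -3; -3 4]
y = z − H·x̄ = [-5]
S = H·P̄·Hᵀ + R = [5]
K = P̄·Hᵀ·S⁻¹ = [-3/5; 4/5]
x' = x̄ + K·y = [-1, -2]
P' = (I − K·H)·P̄ = [56/5 -3/5; -3/5 4/5]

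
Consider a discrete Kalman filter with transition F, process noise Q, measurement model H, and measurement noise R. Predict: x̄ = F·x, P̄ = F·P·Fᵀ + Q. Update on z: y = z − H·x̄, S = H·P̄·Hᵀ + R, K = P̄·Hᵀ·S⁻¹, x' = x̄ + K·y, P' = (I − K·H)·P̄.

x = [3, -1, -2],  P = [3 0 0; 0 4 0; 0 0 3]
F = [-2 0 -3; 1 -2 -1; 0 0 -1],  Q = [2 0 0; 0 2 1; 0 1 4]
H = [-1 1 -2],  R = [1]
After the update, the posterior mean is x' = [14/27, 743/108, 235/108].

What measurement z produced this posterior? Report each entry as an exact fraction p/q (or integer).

x̄ = F·x = [0, 7, 2]
P̄ = F·P·Fᵀ + Q = [41 3 9; 3 24 4; 9 4 7]
S = H·P̄·Hᵀ + R = [108]
K = P̄·Hᵀ·S⁻¹ = [-14/27; 13/108; -19/108]
x' − x̄ = [14/27, -13/108, 19/108] = K·y
y = (KᵀK)⁻¹·Kᵀ·(x' − x̄) = [-1]
z = y + H·x̄ = [-1] + [3] = [2]

z = [2]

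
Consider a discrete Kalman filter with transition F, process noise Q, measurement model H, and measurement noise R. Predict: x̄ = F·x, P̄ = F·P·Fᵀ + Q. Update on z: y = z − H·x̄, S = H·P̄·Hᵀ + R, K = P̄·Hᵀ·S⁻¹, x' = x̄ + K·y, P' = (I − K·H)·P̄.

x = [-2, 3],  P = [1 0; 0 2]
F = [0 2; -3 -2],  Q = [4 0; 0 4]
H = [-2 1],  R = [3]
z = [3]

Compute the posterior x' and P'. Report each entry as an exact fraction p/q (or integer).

x̄ = F·x = [6, 0]
P̄ = F·P·Fᵀ + Q = [12 -8; -8 21]
y = z − H·x̄ = [15]
S = H·P̄·Hᵀ + R = [104]
K = P̄·Hᵀ·S⁻¹ = [-4/13; 37/104]
x' = x̄ + K·y = [18/13, 555/104]
P' = (I − K·H)·P̄ = [28/13 44/13; 44/13 815/104]

x' = [18/13, 555/104]
P' = [28/13 44/13; 44/13 815/104]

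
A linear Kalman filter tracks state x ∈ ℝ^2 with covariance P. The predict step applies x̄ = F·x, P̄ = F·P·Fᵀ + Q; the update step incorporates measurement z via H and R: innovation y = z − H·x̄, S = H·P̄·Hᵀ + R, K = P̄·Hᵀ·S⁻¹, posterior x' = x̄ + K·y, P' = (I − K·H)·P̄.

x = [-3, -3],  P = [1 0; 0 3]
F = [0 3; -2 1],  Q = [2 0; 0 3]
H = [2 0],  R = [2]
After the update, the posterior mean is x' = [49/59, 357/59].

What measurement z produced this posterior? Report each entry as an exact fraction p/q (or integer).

x̄ = F·x = [-9, 3]
P̄ = F·P·Fᵀ + Q = [29 9; 9 10]
S = H·P̄·Hᵀ + R = [118]
K = P̄·Hᵀ·S⁻¹ = [29/59; 9/59]
x' − x̄ = [580/59, 180/59] = K·y
y = (KᵀK)⁻¹·Kᵀ·(x' − x̄) = [20]
z = y + H·x̄ = [20] + [-18] = [2]

z = [2]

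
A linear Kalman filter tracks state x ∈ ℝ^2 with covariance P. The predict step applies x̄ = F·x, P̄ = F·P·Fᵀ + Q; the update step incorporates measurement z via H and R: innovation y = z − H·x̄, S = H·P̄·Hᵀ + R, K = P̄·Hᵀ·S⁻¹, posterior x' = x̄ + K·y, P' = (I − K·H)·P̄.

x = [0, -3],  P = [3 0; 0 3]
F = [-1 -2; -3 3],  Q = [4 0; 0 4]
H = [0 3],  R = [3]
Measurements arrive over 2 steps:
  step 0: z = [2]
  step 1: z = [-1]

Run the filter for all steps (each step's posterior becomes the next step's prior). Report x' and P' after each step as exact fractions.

step 0: x̄ = F·x = [6, -9]
step 0: P̄ = F·P·Fᵀ + Q = [19 -9; -9 58]
step 0: y = z − H·x̄ = [29]
step 0: S = H·P̄·Hᵀ + R = [525]
step 0: K = P̄·Hᵀ·S⁻¹ = [-9/175; 58/175]
step 0: x' = x̄ + K·y = [789/175, 107/175]
step 0: P' = (I − K·H)·P̄ = [3082/175 -9/175; -9/175 58/175]
step 1: x̄ = F·x = [-1003/175, -2046/175]
step 1: P̄ = F·P·Fᵀ + Q = [3978/175 8871/175; 8871/175 29122/175]
step 1: y = z − H·x̄ = [5963/175]
step 1: S = H·P̄·Hᵀ + R = [262623/175]
step 1: K = P̄·Hᵀ·S⁻¹ = [8871/87541; 29122/87541]
step 1: x' = x̄ + K·y = [-199462/87541, -31168/87541]
step 1: P' = (I − K·H)·P̄ = [640881/87541 8871/87541; 8871/87541 29122/87541]

step 0: x' = [789/175, 107/175], P' = [3082/175 -9/175; -9/175 58/175]
step 1: x' = [-199462/87541, -31168/87541], P' = [640881/87541 8871/87541; 8871/87541 29122/87541]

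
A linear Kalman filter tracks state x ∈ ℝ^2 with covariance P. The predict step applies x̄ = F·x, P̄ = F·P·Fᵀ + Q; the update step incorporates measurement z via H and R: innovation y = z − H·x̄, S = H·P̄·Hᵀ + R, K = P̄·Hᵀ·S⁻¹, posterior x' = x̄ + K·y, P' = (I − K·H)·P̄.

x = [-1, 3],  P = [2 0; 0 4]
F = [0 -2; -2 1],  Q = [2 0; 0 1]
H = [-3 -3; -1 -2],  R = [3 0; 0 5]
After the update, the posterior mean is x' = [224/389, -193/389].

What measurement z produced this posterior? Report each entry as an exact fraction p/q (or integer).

x̄ = F·x = [-6, 5]
P̄ = F·P·Fᵀ + Q = [18 -8; -8 13]
S = H·P̄·Hᵀ + R = [138 60; 60 43]
K = P̄·Hᵀ·S⁻¹ = [-195/389 254/389; 145/778 -264/389]
x' − x̄ = [2558/389, -2138/389] = K·y
y = (KᵀK)⁻¹·Kᵀ·(x' − x̄) = [-4, 7]
z = y + H·x̄ = [-4, 7] + [3, -4] = [-1, 3]

z = [-1, 3]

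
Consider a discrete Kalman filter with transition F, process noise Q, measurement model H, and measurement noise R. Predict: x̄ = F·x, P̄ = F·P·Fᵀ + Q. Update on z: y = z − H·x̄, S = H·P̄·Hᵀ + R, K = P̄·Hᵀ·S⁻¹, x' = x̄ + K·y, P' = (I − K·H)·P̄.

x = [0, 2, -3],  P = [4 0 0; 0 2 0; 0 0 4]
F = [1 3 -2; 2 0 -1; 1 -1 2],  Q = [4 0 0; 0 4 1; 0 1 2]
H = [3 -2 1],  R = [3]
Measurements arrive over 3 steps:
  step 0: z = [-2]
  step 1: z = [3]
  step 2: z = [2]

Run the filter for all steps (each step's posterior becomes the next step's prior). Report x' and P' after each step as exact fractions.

step 0: x' = [540/197, 567/197, -808/197], P' = [2498/197 3076/197 -1114/197; 3076/197 4727/197 229/197; -1114/197 229/197 3704/197]
step 1: x' = [1971379/320457, 1437631/320457, -2060821/320457], P' = [13513321/320457 13367281/320457 -13348123/320457; 13367281/320457 13810327/320457 -12307582/320457; -13348123/320457 -12307582/320457 15364183/320457]
step 2: x' = [6582015194/1356144505, 6976544987/1356144505, -607144254/271228901], P' = [36168020398/1356144505 36974350449/1356144505 -6430381242/271228901; 36974350449/1356144505 40195963402/1356144505 -5869696022/271228901; -6430381242/271228901 -5869696022/271228901 7395846884/271228901]

step 0: x̄ = F·x = [12, 3, -8]
step 0: P̄ = F·P·Fᵀ + Q = [42 16 -18; 16 24 1; -18 1 24]
step 0: y = z − H·x̄ = [-24]
step 0: S = H·P̄·Hᵀ + R = [197]
step 0: K = P̄·Hᵀ·S⁻¹ = [76/197; 1/197; -32/197]
step 0: x' = x̄ + K·y = [540/197, 567/197, -808/197]
step 0: P' = (I − K·H)·P̄ = [2498/197 3076/197 -1114/197; 3076/197 4727/197 229/197; -1114/197 229/197 3704/197]
step 1: x̄ = F·x = [3857/197, 1888/197, -1643/197]
step 1: P̄ = F·P·Fᵀ + Q = [80809/197 35743/197 -18515/197; 35743/197 18940/197 -11480/197; -18515/197 -11480/197 10911/197]
step 1: y = z − H·x̄ = [-5561/197]
step 1: S = H·P̄·Hᵀ + R = [320457/197]
step 1: K = P̄·Hᵀ·S⁻¹ = [152426/320457; 57869/320457; -21674/320457]
step 1: x' = x̄ + K·y = [1971379/320457, 1437631/320457, -2060821/320457]
step 1: P' = (I − K·H)·P̄ = [13513321/320457 13367281/320457 -13348123/320457; 13367281/320457 13810327/320457 -12307582/320457; -13348123/320457 -12307582/320457 15364183/320457]
step 2: x̄ = F·x = [3468638/106819, 2001193/106819, -3587894/320457]
step 2: P̄ = F·P·Fᵀ + Q = [160610662/106819 80540685/106819 -53700162/106819; 80540685/106819 41363929/106819 -27489260/106819; -53700162/106819 -27489260/106819 58524568/320457]
step 2: y = z − H·x̄ = [-14981776/320457]
step 2: S = H·P̄·Hᵀ + R = [1356144505/320457]
step 2: K = P̄·Hᵀ·S⁻¹ = [801151362/1356144505; 394214811/1356144505; -51968266/271228901]
step 2: x' = x̄ + K·y = [6582015194/1356144505, 6976544987/1356144505, -607144254/271228901]
step 2: P' = (I − K·H)·P̄ = [36168020398/1356144505 36974350449/1356144505 -6430381242/271228901; 36974350449/1356144505 40195963402/1356144505 -5869696022/271228901; -6430381242/271228901 -5869696022/271228901 7395846884/271228901]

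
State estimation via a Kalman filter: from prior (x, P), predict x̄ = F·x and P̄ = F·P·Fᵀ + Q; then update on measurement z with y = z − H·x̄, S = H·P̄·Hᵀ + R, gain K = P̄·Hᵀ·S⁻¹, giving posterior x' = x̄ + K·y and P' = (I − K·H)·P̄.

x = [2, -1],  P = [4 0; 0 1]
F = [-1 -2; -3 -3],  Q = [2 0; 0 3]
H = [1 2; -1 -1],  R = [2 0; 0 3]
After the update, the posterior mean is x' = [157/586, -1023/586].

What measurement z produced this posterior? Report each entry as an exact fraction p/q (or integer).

z = [-3, 2]

x̄ = F·x = [0, -3]
P̄ = F·P·Fᵀ + Q = [10 18; 18 48]
S = H·P̄·Hᵀ + R = [276 -160; -160 97]
K = P̄·Hᵀ·S⁻¹ = [-9/586 -92/293; 249/586 6/293]
x' − x̄ = [157/586, 735/586] = K·y
y = (KᵀK)⁻¹·Kᵀ·(x' − x̄) = [3, -1]
z = y + H·x̄ = [3, -1] + [-6, 3] = [-3, 2]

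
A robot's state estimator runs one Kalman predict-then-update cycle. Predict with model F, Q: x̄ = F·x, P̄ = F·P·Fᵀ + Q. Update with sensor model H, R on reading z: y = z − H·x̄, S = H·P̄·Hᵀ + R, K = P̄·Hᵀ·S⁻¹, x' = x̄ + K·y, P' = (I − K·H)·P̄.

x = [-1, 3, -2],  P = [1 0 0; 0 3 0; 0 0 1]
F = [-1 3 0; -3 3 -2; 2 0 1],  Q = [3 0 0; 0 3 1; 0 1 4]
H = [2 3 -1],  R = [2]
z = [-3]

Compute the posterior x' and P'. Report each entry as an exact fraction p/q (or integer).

x̄ = F·x = [10, 16, -4]
P̄ = F·P·Fᵀ + Q = [31 30 -2; 30 43 -7; -2 -7 9]
y = z − H·x̄ = [-75]
S = H·P̄·Hᵀ + R = [932]
K = P̄·Hᵀ·S⁻¹ = [77/466; 49/233; -17/466]
x' = x̄ + K·y = [-1115/466, 53/233, -589/466]
P' = (I − K·H)·P̄ = [1294/233 -556/233 843/233; -556/233 415/233 35/233; 843/233 35/233 1808/233]

x' = [-1115/466, 53/233, -589/466]
P' = [1294/233 -556/233 843/233; -556/233 415/233 35/233; 843/233 35/233 1808/233]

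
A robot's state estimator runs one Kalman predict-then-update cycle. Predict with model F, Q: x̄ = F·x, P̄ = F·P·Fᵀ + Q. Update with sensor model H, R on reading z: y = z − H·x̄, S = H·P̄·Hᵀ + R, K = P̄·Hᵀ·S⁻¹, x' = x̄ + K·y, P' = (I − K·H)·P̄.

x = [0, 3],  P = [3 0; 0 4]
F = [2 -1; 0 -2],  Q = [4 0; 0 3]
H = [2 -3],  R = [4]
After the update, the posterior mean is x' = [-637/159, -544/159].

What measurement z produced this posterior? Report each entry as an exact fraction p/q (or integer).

z = [2]

x̄ = F·x = [-3, -6]
P̄ = F·P·Fᵀ + Q = [20 8; 8 19]
S = H·P̄·Hᵀ + R = [159]
K = P̄·Hᵀ·S⁻¹ = [16/159; -41/159]
x' − x̄ = [-160/159, 410/159] = K·y
y = (KᵀK)⁻¹·Kᵀ·(x' − x̄) = [-10]
z = y + H·x̄ = [-10] + [12] = [2]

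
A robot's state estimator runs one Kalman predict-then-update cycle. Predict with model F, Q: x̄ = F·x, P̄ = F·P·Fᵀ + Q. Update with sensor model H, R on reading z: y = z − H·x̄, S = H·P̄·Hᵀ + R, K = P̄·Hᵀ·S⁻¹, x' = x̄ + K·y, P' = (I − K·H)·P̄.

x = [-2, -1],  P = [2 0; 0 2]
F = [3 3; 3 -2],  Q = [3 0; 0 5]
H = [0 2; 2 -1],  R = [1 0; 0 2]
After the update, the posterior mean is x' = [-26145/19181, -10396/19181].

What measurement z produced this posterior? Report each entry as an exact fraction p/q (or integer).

x̄ = F·x = [-9, -4]
P̄ = F·P·Fᵀ + Q = [39 6; 6 31]
S = H·P̄·Hᵀ + R = [125 -38; -38 165]
K = P̄·Hᵀ·S⁻¹ = [4716/19181 9456/19181; 9508/19181 -19/19181]
x' − x̄ = [146484/19181, 66328/19181] = K·y
y = (KᵀK)⁻¹·Kᵀ·(x' − x̄) = [7, 12]
z = y + H·x̄ = [7, 12] + [-8, -14] = [-1, -2]

z = [-1, -2]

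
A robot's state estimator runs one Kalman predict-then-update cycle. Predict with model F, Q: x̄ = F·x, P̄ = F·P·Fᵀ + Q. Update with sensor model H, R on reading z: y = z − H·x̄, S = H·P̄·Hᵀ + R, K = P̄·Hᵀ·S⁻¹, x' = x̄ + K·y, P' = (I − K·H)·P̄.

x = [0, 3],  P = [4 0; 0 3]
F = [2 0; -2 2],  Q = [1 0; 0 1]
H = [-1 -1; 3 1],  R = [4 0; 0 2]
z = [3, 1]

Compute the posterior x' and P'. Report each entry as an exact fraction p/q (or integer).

x̄ = F·x = [0, 6]
P̄ = F·P·Fᵀ + Q = [17 -16; -16 29]
y = z − H·x̄ = [9, -5]
S = H·P̄·Hᵀ + R = [18 -16; -16 88]
K = P̄·Hᵀ·S⁻¹ = [59/166 307/664; -181/166 -275/664]
x' = x̄ + K·y = [589/664, -1157/664]
P' = (I − K·H)·P̄ = [779/664 -1723/664; -1723/664 4619/664]

x' = [589/664, -1157/664]
P' = [779/664 -1723/664; -1723/664 4619/664]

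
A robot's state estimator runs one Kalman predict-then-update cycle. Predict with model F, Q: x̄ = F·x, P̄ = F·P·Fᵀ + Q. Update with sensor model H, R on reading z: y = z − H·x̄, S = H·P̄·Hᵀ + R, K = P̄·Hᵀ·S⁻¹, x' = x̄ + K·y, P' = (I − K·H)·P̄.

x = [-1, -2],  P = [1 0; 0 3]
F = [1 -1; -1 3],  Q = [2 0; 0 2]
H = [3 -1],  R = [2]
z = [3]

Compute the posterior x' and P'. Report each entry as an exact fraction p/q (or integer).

x̄ = F·x = [1, -5]
P̄ = F·P·Fᵀ + Q = [6 -10; -10 30]
y = z − H·x̄ = [-5]
S = H·P̄·Hᵀ + R = [146]
K = P̄·Hᵀ·S⁻¹ = [14/73; -30/73]
x' = x̄ + K·y = [3/73, -215/73]
P' = (I − K·H)·P̄ = [46/73 110/73; 110/73 390/73]

x' = [3/73, -215/73]
P' = [46/73 110/73; 110/73 390/73]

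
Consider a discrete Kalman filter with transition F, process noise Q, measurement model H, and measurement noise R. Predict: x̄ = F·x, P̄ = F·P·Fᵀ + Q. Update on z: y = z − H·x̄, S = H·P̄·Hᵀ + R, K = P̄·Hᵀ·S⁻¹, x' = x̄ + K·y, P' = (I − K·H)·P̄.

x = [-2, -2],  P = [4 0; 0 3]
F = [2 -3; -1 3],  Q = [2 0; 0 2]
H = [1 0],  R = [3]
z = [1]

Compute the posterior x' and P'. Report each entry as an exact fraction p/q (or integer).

x' = [17/16, -157/48]
P' = [45/16 -35/16; -35/16 359/48]

x̄ = F·x = [2, -4]
P̄ = F·P·Fᵀ + Q = [45 -35; -35 33]
y = z − H·x̄ = [-1]
S = H·P̄·Hᵀ + R = [48]
K = P̄·Hᵀ·S⁻¹ = [15/16; -35/48]
x' = x̄ + K·y = [17/16, -157/48]
P' = (I − K·H)·P̄ = [45/16 -35/16; -35/16 359/48]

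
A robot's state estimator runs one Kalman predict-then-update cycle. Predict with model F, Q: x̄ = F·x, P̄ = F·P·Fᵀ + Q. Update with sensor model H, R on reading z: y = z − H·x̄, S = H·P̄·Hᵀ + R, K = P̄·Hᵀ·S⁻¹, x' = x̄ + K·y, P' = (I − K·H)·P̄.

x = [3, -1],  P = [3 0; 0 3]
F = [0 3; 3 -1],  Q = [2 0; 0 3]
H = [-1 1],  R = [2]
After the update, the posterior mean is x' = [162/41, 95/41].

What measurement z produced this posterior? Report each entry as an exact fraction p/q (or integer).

x̄ = F·x = [-3, 10]
P̄ = F·P·Fᵀ + Q = [29 -9; -9 33]
S = H·P̄·Hᵀ + R = [82]
K = P̄·Hᵀ·S⁻¹ = [-19/41; 21/41]
x' − x̄ = [285/41, -315/41] = K·y
y = (KᵀK)⁻¹·Kᵀ·(x' − x̄) = [-15]
z = y + H·x̄ = [-15] + [13] = [-2]

z = [-2]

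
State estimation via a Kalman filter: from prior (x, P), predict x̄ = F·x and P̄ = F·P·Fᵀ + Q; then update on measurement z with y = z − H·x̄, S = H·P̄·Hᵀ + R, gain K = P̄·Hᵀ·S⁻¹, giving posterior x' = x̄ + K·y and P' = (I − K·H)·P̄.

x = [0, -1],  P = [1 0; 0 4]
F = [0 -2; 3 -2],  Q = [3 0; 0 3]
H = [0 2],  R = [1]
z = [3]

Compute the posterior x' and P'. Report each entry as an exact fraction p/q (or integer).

x̄ = F·x = [2, 2]
P̄ = F·P·Fᵀ + Q = [19 16; 16 28]
y = z − H·x̄ = [-1]
S = H·P̄·Hᵀ + R = [113]
K = P̄·Hᵀ·S⁻¹ = [32/113; 56/113]
x' = x̄ + K·y = [194/113, 170/113]
P' = (I − K·H)·P̄ = [1123/113 16/113; 16/113 28/113]

x' = [194/113, 170/113]
P' = [1123/113 16/113; 16/113 28/113]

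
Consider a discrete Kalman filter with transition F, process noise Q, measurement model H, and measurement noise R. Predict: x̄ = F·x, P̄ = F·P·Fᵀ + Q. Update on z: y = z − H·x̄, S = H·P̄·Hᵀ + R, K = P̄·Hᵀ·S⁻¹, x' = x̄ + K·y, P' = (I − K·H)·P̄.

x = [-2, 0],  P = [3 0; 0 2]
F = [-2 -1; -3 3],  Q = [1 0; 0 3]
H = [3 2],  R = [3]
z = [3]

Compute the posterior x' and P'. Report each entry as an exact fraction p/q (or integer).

x' = [149/158, 12/79]
P' = [783/158 -570/79; -570/79 888/79]

x̄ = F·x = [4, 6]
P̄ = F·P·Fᵀ + Q = [15 12; 12 48]
y = z − H·x̄ = [-21]
S = H·P̄·Hᵀ + R = [474]
K = P̄·Hᵀ·S⁻¹ = [23/158; 22/79]
x' = x̄ + K·y = [149/158, 12/79]
P' = (I − K·H)·P̄ = [783/158 -570/79; -570/79 888/79]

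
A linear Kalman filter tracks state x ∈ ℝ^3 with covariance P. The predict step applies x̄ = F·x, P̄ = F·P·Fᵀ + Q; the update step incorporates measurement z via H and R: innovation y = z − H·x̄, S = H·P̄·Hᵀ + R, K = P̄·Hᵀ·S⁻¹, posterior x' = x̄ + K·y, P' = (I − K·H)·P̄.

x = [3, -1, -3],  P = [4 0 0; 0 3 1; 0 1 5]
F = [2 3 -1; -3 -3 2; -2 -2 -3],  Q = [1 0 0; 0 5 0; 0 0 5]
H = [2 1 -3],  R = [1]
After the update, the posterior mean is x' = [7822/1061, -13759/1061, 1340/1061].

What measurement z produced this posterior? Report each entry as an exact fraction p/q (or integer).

z = [-2]

x̄ = F·x = [6, -12, 5]
P̄ = F·P·Fᵀ + Q = [43 -52 -26; -52 76 17; -26 17 90]
S = H·P̄·Hᵀ + R = [1061]
K = P̄·Hᵀ·S⁻¹ = [112/1061; -79/1061; -305/1061]
x' − x̄ = [1456/1061, -1027/1061, -3965/1061] = K·y
y = (KᵀK)⁻¹·Kᵀ·(x' − x̄) = [13]
z = y + H·x̄ = [13] + [-15] = [-2]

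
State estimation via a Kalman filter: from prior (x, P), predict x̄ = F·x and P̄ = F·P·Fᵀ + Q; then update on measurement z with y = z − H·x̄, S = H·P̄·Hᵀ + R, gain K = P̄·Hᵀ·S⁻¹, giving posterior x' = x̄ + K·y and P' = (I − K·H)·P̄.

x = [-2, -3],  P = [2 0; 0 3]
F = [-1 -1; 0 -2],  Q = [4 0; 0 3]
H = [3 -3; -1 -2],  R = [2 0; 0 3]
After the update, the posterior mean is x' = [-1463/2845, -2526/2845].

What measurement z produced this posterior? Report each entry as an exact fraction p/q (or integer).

x̄ = F·x = [5, 6]
P̄ = F·P·Fᵀ + Q = [9 6; 6 15]
S = H·P̄·Hᵀ + R = [110 45; 45 96]
K = P̄·Hᵀ·S⁻¹ = [603/2845 -181/569; -324/2845 -183/569]
x' − x̄ = [-15688/2845, -19596/2845] = K·y
y = (KᵀK)⁻¹·Kᵀ·(x' − x̄) = [4, 20]
z = y + H·x̄ = [4, 20] + [-3, -17] = [1, 3]

z = [1, 3]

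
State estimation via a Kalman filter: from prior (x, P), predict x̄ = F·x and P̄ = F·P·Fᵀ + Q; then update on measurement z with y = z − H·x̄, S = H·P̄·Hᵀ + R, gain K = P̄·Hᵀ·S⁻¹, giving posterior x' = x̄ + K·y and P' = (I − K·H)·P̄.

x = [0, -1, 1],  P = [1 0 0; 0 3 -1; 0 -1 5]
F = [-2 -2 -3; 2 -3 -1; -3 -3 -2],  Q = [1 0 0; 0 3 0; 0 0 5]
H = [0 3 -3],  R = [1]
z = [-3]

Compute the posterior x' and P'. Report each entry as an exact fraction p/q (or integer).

x̄ = F·x = [-1, 2, 1]
P̄ = F·P·Fᵀ + Q = [50 18 41; 18 33 22; 41 22 49]
y = z − H·x̄ = [-6]
S = H·P̄·Hᵀ + R = [343]
K = P̄·Hᵀ·S⁻¹ = [-69/343; 33/343; -81/343]
x' = x̄ + K·y = [71/343, 488/343, 829/343]
P' = (I − K·H)·P̄ = [12389/343 8451/343 8474/343; 8451/343 10230/343 10219/343; 8474/343 10219/343 10246/343]

x' = [71/343, 488/343, 829/343]
P' = [12389/343 8451/343 8474/343; 8451/343 10230/343 10219/343; 8474/343 10219/343 10246/343]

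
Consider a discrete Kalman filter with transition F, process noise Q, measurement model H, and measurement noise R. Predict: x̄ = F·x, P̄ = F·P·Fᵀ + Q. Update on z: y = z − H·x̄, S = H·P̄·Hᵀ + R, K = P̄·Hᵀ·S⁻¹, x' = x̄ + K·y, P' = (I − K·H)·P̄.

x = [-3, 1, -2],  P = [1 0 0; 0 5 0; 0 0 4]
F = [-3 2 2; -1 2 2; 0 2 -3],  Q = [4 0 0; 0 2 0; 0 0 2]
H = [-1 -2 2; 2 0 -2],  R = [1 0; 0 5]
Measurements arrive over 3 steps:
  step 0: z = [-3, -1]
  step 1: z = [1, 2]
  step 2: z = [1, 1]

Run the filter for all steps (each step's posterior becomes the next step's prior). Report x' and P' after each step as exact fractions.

step 0: x' = [110105/10927, 70103/10927, 109796/10927], P' = [436829/21854 229319/21854 222112/10927; 229319/21854 147449/21854 127832/10927; 222112/10927 127832/10927 237462/10927]
step 1: x' = [2514109735/911418099, 586784737/911418099, 2210344426/911418099], P' = [7912694249/911418099 2488934819/911418099 6567363794/911418099; 2488934819/911418099 1611616259/911418099 2715170774/911418099; 6567363794/911418099 2715170774/911418099 6144198944/911418099]
step 2: x' = [-2552061616828/2739425320721, -3231613011284/2739425320721, -141855569052/119105448727], P' = [105130953624409/10957701282884 33595328623279/10957701282884 954914704837/119105448727; 33595328623279/10957701282884 20679559947169/10957701282884 390037883027/119105448727; 954914704837/119105448727 390037883027/119105448727 888766473662/119105448727]

step 0: x̄ = F·x = [7, 1, 8]
step 0: P̄ = F·P·Fᵀ + Q = [49 39 -4; 39 39 -4; -4 -4 58]
step 0: y = z − H·x̄ = [-10, 1]
step 0: S = H·P̄·Hᵀ + R = [642 -526; -526 465]
step 0: K = P̄·Hᵀ·S⁻¹ = [-7019/21854 -1479/10927; -12889/21854 -5269/10927; -2852/10927 -6140/10927]
step 0: x' = x̄ + K·y = [110105/10927, 70103/10927, 109796/10927]
step 0: P' = (I − K·H)·P̄ = [436829/21854 229319/21854 222112/10927; 229319/21854 147449/21854 127832/10927; 222112/10927 127832/10927 237462/10927]
step 1: x̄ = F·x = [29483/10927, 249693/10927, -27026/1561]
step 1: P̄ = F·P·Fᵀ + Q = [471165/21854 456947/21854 -10641/1561; 456947/21854 2321169/21854 -135503/1561; -10641/1561 -135503/1561 18774/223]
step 1: y = z − H·x̄ = [918160/10927, -415476/10927]
step 1: S = H·P̄·Hᵀ + R = [34737123/21854 -9305769/10927; -9305769/10927 5272565/10927]
step 1: K = P̄·Hᵀ·S⁻¹ = [244163701/911418099 179377394/303806033; -281825789/911418099 -30164794/303806033; 290692546/911418099 56421980/303806033]
step 1: x' = x̄ + K·y = [2514109735/911418099, 586784737/911418099, 2210344426/911418099]
step 1: P' = (I − K·H)·P̄ = [7912694249/911418099 2488934819/911418099 6567363794/911418099; 2488934819/911418099 1611616259/911418099 2715170774/911418099; 6567363794/911418099 2715170774/911418099 6144198944/911418099]
step 2: x̄ = F·x = [-1948070879/911418099, 1026716197/303806033, -5457463804/911418099]
step 2: P̄ = F·P·Fᵀ + Q = [18928964285/911418099 1344106949/303806033 8323595056/911418099; 1344106949/303806033 8751654333/303806033 -7041616144/303806033; 8323595056/911418099 -7041616144/303806033 30985042442/911418099]
step 2: y = z − H·x̄ = [5346190670/303806033, -6107367751/911418099]
step 2: S = H·P̄·Hᵀ + R = [133544698256/303806033 -70828401706/303806033; -70828401706/303806033 137624356955/911418099]
step 2: K = P̄·Hᵀ·S⁻¹ = [3382694819041/10957701282884 3455760155881/5478850641442; -3187478040649/10957701282884 -457631323041/5478850641442; 42542476433/119105448727 26459292470/119105448727]
step 2: x' = x̄ + K·y = [-2552061616828/2739425320721, -3231613011284/2739425320721, -141855569052/119105448727]
step 2: P' = (I − K·H)·P̄ = [105130953624409/10957701282884 33595328623279/10957701282884 954914704837/119105448727; 33595328623279/10957701282884 20679559947169/10957701282884 390037883027/119105448727; 954914704837/119105448727 390037883027/119105448727 888766473662/119105448727]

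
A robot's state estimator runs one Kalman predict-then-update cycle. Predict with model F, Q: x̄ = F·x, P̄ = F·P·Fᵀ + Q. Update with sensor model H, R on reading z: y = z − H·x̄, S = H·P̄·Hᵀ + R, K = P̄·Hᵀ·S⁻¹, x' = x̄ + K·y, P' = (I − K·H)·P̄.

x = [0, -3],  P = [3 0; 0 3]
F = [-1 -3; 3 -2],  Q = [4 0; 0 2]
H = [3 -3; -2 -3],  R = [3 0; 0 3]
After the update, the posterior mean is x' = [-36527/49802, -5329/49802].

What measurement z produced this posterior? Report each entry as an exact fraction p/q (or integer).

z = [-2, 2]

x̄ = F·x = [9, 6]
P̄ = F·P·Fᵀ + Q = [34 9; 9 41]
S = H·P̄·Hᵀ + R = [516 138; 138 616]
K = P̄·Hᵀ·S⁻¹ = [9885/49802 -9895/49802; -6613/49802 -4959/24901]
x' − x̄ = [-484745/49802, -304141/49802] = K·y
y = (KᵀK)⁻¹·Kᵀ·(x' − x̄) = [-11, 38]
z = y + H·x̄ = [-11, 38] + [9, -36] = [-2, 2]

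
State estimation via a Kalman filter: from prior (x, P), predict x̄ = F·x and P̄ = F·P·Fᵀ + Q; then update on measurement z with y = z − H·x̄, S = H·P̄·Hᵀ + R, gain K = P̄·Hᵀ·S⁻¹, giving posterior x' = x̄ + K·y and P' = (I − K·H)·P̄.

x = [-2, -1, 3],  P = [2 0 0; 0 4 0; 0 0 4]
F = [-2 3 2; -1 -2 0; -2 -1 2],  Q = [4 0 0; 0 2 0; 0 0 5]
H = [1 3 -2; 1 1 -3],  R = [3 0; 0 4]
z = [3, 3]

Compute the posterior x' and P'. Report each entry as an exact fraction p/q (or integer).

x̄ = F·x = [7, 4, 11]
P̄ = F·P·Fᵀ + Q = [64 -20 12; -20 20 12; 12 12 33]
y = z − H·x̄ = [6, 25]
S = H·P̄·Hᵀ + R = [67 50; 50 201]
K = P̄·Hᵀ·S⁻¹ = [-4420/10967 1536/10967; 456/997 -292/997; 12/997 -375/997]
x' = x̄ + K·y = [8059/997, -576/997, 1664/997]
P' = (I − K·H)·P̄ = [601200/10967 -8484/997 15204/997; -8484/997 2132/997 -1728/997; 15204/997 -1728/997 4992/997]

x' = [8059/997, -576/997, 1664/997]
P' = [601200/10967 -8484/997 15204/997; -8484/997 2132/997 -1728/997; 15204/997 -1728/997 4992/997]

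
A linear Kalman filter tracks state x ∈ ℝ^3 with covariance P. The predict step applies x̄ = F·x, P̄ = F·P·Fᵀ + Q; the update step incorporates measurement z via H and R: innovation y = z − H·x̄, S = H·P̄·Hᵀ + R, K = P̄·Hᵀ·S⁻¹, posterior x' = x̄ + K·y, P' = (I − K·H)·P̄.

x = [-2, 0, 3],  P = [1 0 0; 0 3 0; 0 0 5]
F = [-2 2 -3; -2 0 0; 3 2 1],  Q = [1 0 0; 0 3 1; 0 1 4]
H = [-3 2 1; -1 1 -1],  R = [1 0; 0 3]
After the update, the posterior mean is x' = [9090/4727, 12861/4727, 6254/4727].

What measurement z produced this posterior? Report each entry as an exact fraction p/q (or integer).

z = [1, -1]

x̄ = F·x = [-5, 4, -3]
P̄ = F·P·Fᵀ + Q = [62 4 -9; 4 7 -5; -9 -5 30]
S = H·P̄·Hᵀ + R = [603 137; 137 86]
K = P̄·Hᵀ·S⁻¹ = [-9369/33089 -3928/33089; -1354/33089 5235/33089; 7604/33089 -22117/33089]
x' − x̄ = [32725/4727, -6047/4727, 20435/4727] = K·y
y = (KᵀK)⁻¹·Kᵀ·(x' − x̄) = [-19, -13]
z = y + H·x̄ = [-19, -13] + [20, 12] = [1, -1]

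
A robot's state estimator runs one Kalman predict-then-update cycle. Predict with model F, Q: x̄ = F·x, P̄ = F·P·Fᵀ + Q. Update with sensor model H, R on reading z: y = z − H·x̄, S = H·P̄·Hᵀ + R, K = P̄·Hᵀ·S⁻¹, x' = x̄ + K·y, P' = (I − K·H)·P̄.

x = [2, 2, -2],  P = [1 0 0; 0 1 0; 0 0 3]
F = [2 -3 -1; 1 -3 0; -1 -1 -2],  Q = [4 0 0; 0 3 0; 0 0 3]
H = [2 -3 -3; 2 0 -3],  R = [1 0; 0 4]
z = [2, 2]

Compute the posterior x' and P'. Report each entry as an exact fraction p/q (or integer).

x̄ = F·x = [0, -4, 0]
P̄ = F·P·Fᵀ + Q = [20 11 7; 11 13 2; 7 2 17]
y = z − H·x̄ = [-10, 2]
S = H·P̄·Hᵀ + R = [171 101; 101 153]
K = P̄·Hᵀ·S⁻¹ = [-4061/15962 4663/15962; -5135/15962 5059/15962; -1421/7981 -992/7981]
x' = x̄ + K·y = [24968/7981, -1190/7981, 12226/7981]
P' = (I − K·H)·P̄ = [173789/15962 7571/15962 54821/7981; 7571/15962 8457/15962 -849/7981; 54821/7981 -849/7981 37870/7981]

x' = [24968/7981, -1190/7981, 12226/7981]
P' = [173789/15962 7571/15962 54821/7981; 7571/15962 8457/15962 -849/7981; 54821/7981 -849/7981 37870/7981]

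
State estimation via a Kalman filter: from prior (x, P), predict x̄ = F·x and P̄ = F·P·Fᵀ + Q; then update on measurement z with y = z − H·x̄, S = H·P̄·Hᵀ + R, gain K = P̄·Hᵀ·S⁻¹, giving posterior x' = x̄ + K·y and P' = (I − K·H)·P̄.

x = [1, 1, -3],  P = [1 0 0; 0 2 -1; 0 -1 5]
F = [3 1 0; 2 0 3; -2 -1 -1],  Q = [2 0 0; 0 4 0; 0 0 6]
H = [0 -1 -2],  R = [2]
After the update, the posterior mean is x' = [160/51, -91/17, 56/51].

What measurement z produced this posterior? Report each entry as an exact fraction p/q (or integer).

x̄ = F·x = [4, -7, 0]
P̄ = F·P·Fᵀ + Q = [13 3 -7; 3 53 -16; -7 -16 15]
S = H·P̄·Hᵀ + R = [51]
K = P̄·Hᵀ·S⁻¹ = [11/51; -7/17; -14/51]
x' − x̄ = [-44/51, 28/17, 56/51] = K·y
y = (KᵀK)⁻¹·Kᵀ·(x' − x̄) = [-4]
z = y + H·x̄ = [-4] + [7] = [3]

z = [3]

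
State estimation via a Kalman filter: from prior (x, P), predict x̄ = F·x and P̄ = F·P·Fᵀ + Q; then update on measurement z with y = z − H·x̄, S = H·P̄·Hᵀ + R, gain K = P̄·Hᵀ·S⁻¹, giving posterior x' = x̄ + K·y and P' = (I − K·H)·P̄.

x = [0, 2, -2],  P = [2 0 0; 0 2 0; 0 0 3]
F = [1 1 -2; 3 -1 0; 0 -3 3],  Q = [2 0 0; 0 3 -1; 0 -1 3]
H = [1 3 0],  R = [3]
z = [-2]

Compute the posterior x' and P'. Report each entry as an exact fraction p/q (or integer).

x' = [121/21, -325/126, -167/14]
P' = [101/7 -197/42 -321/14; -197/42 467/252 213/28; -321/14 213/28 1335/28]

x̄ = F·x = [6, -2, -12]
P̄ = F·P·Fᵀ + Q = [18 4 -24; 4 23 5; -24 5 48]
y = z − H·x̄ = [-2]
S = H·P̄·Hᵀ + R = [252]
K = P̄·Hᵀ·S⁻¹ = [5/42; 73/252; -1/28]
x' = x̄ + K·y = [121/21, -325/126, -167/14]
P' = (I − K·H)·P̄ = [101/7 -197/42 -321/14; -197/42 467/252 213/28; -321/14 213/28 1335/28]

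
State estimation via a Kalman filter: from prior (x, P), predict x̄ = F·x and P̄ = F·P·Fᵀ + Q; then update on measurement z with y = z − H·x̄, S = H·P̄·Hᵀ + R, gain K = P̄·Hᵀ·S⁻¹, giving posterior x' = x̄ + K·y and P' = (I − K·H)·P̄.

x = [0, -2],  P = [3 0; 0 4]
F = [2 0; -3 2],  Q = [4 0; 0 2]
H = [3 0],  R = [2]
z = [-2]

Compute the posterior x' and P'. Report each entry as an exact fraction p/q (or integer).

x' = [-48/73, -238/73]
P' = [16/73 -18/73; -18/73 1827/73]

x̄ = F·x = [0, -4]
P̄ = F·P·Fᵀ + Q = [16 -18; -18 45]
y = z − H·x̄ = [-2]
S = H·P̄·Hᵀ + R = [146]
K = P̄·Hᵀ·S⁻¹ = [24/73; -27/73]
x' = x̄ + K·y = [-48/73, -238/73]
P' = (I − K·H)·P̄ = [16/73 -18/73; -18/73 1827/73]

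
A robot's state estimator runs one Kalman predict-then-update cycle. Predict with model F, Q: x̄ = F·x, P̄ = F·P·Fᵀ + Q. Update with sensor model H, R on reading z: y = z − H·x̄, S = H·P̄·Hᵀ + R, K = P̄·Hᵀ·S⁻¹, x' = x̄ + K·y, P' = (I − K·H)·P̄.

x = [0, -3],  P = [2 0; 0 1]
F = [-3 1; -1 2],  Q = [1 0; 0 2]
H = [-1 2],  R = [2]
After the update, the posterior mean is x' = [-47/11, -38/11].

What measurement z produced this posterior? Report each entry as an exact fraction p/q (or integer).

x̄ = F·x = [-3, -6]
P̄ = F·P·Fᵀ + Q = [20 8; 8 8]
S = H·P̄·Hᵀ + R = [22]
K = P̄·Hᵀ·S⁻¹ = [-2/11; 4/11]
x' − x̄ = [-14/11, 28/11] = K·y
y = (KᵀK)⁻¹·Kᵀ·(x' − x̄) = [7]
z = y + H·x̄ = [7] + [-9] = [-2]

z = [-2]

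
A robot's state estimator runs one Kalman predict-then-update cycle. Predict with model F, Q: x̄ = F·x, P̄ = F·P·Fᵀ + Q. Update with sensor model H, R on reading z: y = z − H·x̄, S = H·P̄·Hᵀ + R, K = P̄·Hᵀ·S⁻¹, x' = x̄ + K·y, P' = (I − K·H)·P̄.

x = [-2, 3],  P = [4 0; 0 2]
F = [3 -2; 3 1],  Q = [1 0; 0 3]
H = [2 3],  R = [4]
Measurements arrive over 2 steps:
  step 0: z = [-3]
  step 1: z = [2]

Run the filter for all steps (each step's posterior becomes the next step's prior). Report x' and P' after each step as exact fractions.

step 0: x' = [-5664/937, 2799/937], P' = [7569/937 -4798/937; -4798/937 3448/937]
step 1: x' = [3165221/1883208, -487093/941604], P' = [7132271/1883208 -2038951/941604; -2038951/941604 775655/470802]

step 0: x̄ = F·x = [-12, -3]
step 0: P̄ = F·P·Fᵀ + Q = [45 32; 32 41]
step 0: y = z − H·x̄ = [30]
step 0: S = H·P̄·Hᵀ + R = [937]
step 0: K = P̄·Hᵀ·S⁻¹ = [186/937; 187/937]
step 0: x' = x̄ + K·y = [-5664/937, 2799/937]
step 0: P' = (I − K·H)·P̄ = [7569/937 -4798/937; -4798/937 3448/937]
step 1: x̄ = F·x = [-22590/937, -14193/937]
step 1: P̄ = F·P·Fᵀ + Q = [140426/937 75619/937; 75619/937 45592/937]
step 1: y = z − H·x̄ = [89633/937]
step 1: S = H·P̄·Hᵀ + R = [1883208/937]
step 1: K = P̄·Hᵀ·S⁻¹ = [507709/1883208; 144007/941604]
step 1: x' = x̄ + K·y = [3165221/1883208, -487093/941604]
step 1: P' = (I − K·H)·P̄ = [7132271/1883208 -2038951/941604; -2038951/941604 775655/470802]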